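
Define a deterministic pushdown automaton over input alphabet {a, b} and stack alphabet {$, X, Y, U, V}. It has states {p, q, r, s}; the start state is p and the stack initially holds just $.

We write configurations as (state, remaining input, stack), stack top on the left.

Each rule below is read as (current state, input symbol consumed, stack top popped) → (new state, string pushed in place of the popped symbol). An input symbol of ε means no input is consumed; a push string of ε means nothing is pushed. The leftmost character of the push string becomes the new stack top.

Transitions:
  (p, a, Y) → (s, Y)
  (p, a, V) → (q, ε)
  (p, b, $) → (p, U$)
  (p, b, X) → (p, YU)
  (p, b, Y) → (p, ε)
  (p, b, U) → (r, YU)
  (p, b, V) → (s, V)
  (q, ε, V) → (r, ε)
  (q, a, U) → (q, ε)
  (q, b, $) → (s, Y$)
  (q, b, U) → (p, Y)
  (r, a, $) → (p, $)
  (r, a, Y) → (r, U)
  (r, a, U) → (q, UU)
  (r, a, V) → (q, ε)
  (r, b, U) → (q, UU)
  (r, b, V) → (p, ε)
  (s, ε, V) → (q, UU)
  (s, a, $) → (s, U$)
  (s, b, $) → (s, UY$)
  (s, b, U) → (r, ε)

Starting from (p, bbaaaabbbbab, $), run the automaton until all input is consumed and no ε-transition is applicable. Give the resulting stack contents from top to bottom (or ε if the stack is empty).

UUU$

(p, bbaaaabbbbab, $)
  read b, top $: go to p, push U$ → (p, baaaabbbbab, U$)
  read b, top U: go to r, push YU → (r, aaaabbbbab, YU$)
  read a, top Y: go to r, push U → (r, aaabbbbab, UU$)
  read a, top U: go to q, push UU → (q, aabbbbab, UUU$)
  read a, top U: go to q, push ε → (q, abbbbab, UU$)
  read a, top U: go to q, push ε → (q, bbbbab, U$)
  read b, top U: go to p, push Y → (p, bbbab, Y$)
  read b, top Y: go to p, push ε → (p, bbab, $)
  read b, top $: go to p, push U$ → (p, bab, U$)
  read b, top U: go to r, push YU → (r, ab, YU$)
  read a, top Y: go to r, push U → (r, b, UU$)
  read b, top U: go to q, push UU → (q, ε, UUU$)
All input consumed in state q with stack UUU$.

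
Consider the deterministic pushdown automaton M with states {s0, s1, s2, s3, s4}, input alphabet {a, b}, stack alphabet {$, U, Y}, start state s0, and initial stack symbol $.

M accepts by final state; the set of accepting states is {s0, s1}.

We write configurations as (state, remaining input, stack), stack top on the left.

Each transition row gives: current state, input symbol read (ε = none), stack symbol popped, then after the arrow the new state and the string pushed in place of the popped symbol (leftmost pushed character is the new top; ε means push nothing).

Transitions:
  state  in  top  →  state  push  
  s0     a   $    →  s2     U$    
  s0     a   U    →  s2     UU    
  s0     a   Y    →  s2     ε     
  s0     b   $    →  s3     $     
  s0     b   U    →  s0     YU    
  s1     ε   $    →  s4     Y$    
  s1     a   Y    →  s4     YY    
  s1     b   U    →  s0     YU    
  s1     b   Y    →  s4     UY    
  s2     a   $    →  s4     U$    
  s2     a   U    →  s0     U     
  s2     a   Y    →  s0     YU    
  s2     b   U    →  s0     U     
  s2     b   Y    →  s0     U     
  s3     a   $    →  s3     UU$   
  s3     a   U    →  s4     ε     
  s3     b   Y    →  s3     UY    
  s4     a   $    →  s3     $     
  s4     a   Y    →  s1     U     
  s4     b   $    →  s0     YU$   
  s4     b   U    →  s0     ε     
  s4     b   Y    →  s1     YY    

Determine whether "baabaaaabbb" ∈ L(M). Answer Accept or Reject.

Reject

(s0, baabaaaabbb, $)
  read b, top $: go to s3, push $ → (s3, aabaaaabbb, $)
  read a, top $: go to s3, push UU$ → (s3, abaaaabbb, UU$)
  read a, top U: go to s4, push ε → (s4, baaaabbb, U$)
  read b, top U: go to s0, push ε → (s0, aaaabbb, $)
  read a, top $: go to s2, push U$ → (s2, aaabbb, U$)
  read a, top U: go to s0, push U → (s0, aabbb, U$)
  read a, top U: go to s2, push UU → (s2, abbb, UU$)
  read a, top U: go to s0, push U → (s0, bbb, UU$)
  read b, top U: go to s0, push YU → (s0, bb, YUU$)
No transition applies at (s0, bb, YUU$); input not fully consumed.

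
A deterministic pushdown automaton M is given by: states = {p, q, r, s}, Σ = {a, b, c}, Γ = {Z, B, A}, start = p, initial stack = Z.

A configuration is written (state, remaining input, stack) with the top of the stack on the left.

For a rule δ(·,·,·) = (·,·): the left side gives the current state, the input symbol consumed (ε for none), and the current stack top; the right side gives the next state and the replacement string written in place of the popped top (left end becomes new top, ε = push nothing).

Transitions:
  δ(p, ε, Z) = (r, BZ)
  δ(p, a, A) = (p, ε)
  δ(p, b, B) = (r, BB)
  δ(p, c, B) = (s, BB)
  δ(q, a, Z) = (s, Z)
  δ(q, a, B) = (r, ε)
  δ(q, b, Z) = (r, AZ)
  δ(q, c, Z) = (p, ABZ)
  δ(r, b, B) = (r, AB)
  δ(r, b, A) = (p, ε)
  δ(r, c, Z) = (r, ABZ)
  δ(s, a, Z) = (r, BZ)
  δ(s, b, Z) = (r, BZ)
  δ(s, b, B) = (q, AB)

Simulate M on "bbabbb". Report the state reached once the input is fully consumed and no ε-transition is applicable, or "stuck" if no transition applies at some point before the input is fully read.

stuck

(p, bbabbb, Z)
  ε-move, top Z: go to r, push BZ → (r, bbabbb, BZ)
  read b, top B: go to r, push AB → (r, babbb, ABZ)
  read b, top A: go to p, push ε → (p, abbb, BZ)
No transition for (p, a, top B); M blocks with input abbb remaining.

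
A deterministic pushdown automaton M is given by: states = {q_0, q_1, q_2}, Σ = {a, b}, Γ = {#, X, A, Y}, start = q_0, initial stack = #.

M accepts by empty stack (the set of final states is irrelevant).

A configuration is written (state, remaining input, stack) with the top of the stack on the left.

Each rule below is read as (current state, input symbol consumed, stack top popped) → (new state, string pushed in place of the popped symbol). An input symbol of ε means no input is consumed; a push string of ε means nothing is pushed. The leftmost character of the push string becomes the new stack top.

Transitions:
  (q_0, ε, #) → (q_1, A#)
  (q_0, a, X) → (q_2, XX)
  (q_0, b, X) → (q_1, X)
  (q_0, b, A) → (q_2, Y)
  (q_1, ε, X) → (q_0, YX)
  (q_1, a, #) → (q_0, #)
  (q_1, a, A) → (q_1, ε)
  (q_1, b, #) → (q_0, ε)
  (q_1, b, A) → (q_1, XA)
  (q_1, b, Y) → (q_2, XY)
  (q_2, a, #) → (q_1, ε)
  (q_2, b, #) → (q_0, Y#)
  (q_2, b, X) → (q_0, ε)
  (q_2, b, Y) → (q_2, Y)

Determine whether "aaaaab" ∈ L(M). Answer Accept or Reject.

Accept

(q_0, aaaaab, #)
  ε-move, top #: go to q_1, push A# → (q_1, aaaaab, A#)
  read a, top A: go to q_1, push ε → (q_1, aaaab, #)
  read a, top #: go to q_0, push # → (q_0, aaab, #)
  ε-move, top #: go to q_1, push A# → (q_1, aaab, A#)
  read a, top A: go to q_1, push ε → (q_1, aab, #)
  read a, top #: go to q_0, push # → (q_0, ab, #)
  ε-move, top #: go to q_1, push A# → (q_1, ab, A#)
  read a, top A: go to q_1, push ε → (q_1, b, #)
  read b, top #: go to q_0, push ε → (q_0, ε, ε)
All input consumed and the stack is empty.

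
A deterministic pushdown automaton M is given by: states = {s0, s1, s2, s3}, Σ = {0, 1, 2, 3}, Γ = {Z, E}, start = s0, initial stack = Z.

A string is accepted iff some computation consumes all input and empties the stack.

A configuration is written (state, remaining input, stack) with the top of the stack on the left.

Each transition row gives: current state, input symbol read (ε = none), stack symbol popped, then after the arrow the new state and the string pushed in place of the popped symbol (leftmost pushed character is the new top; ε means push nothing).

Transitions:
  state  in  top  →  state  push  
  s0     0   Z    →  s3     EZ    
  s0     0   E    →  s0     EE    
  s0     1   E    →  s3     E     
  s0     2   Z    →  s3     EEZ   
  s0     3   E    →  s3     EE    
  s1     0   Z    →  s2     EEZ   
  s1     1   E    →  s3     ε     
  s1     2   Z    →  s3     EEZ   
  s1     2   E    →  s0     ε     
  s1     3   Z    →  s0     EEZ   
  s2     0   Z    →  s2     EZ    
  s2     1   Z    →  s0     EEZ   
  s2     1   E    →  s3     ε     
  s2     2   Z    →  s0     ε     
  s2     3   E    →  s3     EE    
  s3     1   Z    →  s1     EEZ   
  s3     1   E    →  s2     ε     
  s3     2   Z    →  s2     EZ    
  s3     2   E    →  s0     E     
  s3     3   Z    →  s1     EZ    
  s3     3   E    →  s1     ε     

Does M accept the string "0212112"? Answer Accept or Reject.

Accept

(s0, 0212112, Z) ⊢ (s3, 212112, EZ) ⊢ (s0, 12112, EZ) ⊢ (s3, 2112, EZ) ⊢ (s0, 112, EZ) ⊢ (s3, 12, EZ) ⊢ (s2, 2, Z) ⊢ (s0, ε, ε)
All input consumed and the stack is empty.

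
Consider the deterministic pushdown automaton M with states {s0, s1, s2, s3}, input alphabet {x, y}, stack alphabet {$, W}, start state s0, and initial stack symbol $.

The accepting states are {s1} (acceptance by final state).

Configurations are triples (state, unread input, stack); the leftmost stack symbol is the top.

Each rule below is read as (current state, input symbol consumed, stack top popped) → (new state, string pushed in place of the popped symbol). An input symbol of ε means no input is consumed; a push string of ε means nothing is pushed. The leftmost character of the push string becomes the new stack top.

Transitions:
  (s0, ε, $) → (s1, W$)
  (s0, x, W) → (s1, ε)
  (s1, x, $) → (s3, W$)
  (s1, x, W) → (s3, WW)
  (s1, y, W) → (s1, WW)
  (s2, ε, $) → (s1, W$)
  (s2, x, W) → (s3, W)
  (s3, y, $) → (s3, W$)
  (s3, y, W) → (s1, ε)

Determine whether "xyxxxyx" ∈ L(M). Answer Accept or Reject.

(s0, xyxxxyx, $)
  ε-move, top $: go to s1, push W$ → (s1, xyxxxyx, W$)
  read x, top W: go to s3, push WW → (s3, yxxxyx, WW$)
  read y, top W: go to s1, push ε → (s1, xxxyx, W$)
  read x, top W: go to s3, push WW → (s3, xxyx, WW$)
No transition applies at (s3, xxyx, WW$); input not fully consumed.

Reject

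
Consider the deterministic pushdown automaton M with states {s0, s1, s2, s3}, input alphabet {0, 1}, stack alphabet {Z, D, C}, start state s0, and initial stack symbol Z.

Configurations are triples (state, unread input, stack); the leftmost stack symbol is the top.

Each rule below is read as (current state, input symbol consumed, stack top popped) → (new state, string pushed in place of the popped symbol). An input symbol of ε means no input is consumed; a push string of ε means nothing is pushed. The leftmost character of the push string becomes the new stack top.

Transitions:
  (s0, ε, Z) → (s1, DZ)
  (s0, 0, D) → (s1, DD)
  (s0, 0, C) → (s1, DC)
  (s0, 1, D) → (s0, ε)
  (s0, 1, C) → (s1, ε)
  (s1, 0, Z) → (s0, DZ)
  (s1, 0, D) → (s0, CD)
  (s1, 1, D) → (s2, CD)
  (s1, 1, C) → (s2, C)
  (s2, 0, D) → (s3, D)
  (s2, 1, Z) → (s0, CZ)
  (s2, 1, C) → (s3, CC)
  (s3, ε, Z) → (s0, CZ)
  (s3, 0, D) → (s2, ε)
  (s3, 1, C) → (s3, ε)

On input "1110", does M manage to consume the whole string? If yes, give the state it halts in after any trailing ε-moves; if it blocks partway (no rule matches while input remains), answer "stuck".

(s0, 1110, Z)
  ε-move, top Z: go to s1, push DZ → (s1, 1110, DZ)
  read 1, top D: go to s2, push CD → (s2, 110, CDZ)
  read 1, top C: go to s3, push CC → (s3, 10, CCDZ)
  read 1, top C: go to s3, push ε → (s3, 0, CDZ)
No transition for (s3, 0, top C); M blocks with input 0 remaining.

stuck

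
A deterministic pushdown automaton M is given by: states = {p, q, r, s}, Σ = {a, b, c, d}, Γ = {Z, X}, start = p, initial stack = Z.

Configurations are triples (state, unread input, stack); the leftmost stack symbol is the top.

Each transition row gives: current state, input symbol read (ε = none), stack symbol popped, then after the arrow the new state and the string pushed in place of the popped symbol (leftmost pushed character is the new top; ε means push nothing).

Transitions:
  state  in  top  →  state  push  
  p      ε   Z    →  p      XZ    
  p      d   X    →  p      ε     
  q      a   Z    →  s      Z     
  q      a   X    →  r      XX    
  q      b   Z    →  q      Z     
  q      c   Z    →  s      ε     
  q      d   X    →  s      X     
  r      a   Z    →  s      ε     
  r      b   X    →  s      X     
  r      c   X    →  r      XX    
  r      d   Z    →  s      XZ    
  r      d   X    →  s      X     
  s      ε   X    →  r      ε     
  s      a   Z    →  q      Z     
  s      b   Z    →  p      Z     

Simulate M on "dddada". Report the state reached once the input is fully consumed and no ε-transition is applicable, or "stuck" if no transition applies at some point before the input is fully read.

(p, dddada, Z)
  ε-move, top Z: go to p, push XZ → (p, dddada, XZ)
  read d, top X: go to p, push ε → (p, ddada, Z)
  ε-move, top Z: go to p, push XZ → (p, ddada, XZ)
  read d, top X: go to p, push ε → (p, dada, Z)
  ε-move, top Z: go to p, push XZ → (p, dada, XZ)
  read d, top X: go to p, push ε → (p, ada, Z)
  ε-move, top Z: go to p, push XZ → (p, ada, XZ)
No transition for (p, a, top X); M blocks with input ada remaining.

stuck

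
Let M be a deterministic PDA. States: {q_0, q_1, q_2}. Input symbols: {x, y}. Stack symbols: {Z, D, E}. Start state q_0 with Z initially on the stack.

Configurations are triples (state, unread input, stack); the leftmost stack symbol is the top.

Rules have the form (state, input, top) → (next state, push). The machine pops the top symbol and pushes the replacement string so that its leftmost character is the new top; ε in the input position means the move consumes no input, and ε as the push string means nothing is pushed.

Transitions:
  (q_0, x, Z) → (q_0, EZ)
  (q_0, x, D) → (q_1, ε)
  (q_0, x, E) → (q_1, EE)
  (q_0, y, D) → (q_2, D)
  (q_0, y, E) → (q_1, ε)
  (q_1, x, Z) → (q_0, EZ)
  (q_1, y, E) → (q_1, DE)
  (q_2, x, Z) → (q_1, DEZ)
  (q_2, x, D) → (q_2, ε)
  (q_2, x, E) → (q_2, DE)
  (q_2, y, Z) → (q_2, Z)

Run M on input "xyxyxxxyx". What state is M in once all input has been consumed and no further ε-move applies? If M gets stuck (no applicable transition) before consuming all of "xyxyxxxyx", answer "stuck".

(q_0, xyxyxxxyx, Z)
  read x, top Z: go to q_0, push EZ → (q_0, yxyxxxyx, EZ)
  read y, top E: go to q_1, push ε → (q_1, xyxxxyx, Z)
  read x, top Z: go to q_0, push EZ → (q_0, yxxxyx, EZ)
  read y, top E: go to q_1, push ε → (q_1, xxxyx, Z)
  read x, top Z: go to q_0, push EZ → (q_0, xxyx, EZ)
  read x, top E: go to q_1, push EE → (q_1, xyx, EEZ)
No transition for (q_1, x, top E); M blocks with input xyx remaining.

stuck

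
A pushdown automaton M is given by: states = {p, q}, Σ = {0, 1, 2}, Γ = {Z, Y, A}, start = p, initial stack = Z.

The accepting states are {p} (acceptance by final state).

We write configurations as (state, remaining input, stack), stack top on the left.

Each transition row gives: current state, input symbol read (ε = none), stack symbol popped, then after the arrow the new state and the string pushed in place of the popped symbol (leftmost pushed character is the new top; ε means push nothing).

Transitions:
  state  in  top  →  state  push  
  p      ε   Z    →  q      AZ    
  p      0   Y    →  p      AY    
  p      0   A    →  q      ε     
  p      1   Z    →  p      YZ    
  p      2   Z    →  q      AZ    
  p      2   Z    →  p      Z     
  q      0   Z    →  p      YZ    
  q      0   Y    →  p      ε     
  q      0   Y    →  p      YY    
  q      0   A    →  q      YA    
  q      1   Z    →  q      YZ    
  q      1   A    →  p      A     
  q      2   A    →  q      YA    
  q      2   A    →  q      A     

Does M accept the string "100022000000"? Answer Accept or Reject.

Accept

One accepting computation: (p, 100022000000, Z) ⊢ (p, 00022000000, YZ) ⊢ (p, 0022000000, AYZ) ⊢ (q, 022000000, YZ) ⊢ (p, 22000000, Z) ⊢ (q, 2000000, AZ) ⊢ (q, 000000, YAZ) ⊢ (p, 00000, AZ) ⊢ (q, 0000, Z) ⊢ (p, 000, YZ) ⊢ (p, 00, AYZ) ⊢ (q, 0, YZ) ⊢ (p, ε, Z)
All input consumed and state p ∈ F.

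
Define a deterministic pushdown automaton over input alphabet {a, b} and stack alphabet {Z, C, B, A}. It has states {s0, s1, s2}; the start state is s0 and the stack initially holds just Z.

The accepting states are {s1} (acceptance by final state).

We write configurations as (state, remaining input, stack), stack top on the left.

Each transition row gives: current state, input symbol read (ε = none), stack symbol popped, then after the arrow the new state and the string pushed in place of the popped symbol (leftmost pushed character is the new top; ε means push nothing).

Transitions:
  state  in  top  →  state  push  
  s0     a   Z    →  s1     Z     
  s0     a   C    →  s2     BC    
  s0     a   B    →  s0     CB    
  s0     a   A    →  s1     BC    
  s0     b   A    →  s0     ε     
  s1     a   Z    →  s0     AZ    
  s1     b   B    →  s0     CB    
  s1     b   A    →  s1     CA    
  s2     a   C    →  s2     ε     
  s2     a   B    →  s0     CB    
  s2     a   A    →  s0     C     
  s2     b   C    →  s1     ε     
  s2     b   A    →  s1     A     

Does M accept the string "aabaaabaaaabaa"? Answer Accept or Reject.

(s0, aabaaabaaaabaa, Z)
  read a, top Z: go to s1, push Z → (s1, abaaabaaaabaa, Z)
  read a, top Z: go to s0, push AZ → (s0, baaabaaaabaa, AZ)
  read b, top A: go to s0, push ε → (s0, aaabaaaabaa, Z)
  read a, top Z: go to s1, push Z → (s1, aabaaaabaa, Z)
  read a, top Z: go to s0, push AZ → (s0, abaaaabaa, AZ)
  read a, top A: go to s1, push BC → (s1, baaaabaa, BCZ)
  read b, top B: go to s0, push CB → (s0, aaaabaa, CBCZ)
  read a, top C: go to s2, push BC → (s2, aaabaa, BCBCZ)
  read a, top B: go to s0, push CB → (s0, aabaa, CBCBCZ)
  read a, top C: go to s2, push BC → (s2, abaa, BCBCBCZ)
  read a, top B: go to s0, push CB → (s0, baa, CBCBCBCZ)
No transition applies at (s0, baa, CBCBCBCZ); input not fully consumed.

Reject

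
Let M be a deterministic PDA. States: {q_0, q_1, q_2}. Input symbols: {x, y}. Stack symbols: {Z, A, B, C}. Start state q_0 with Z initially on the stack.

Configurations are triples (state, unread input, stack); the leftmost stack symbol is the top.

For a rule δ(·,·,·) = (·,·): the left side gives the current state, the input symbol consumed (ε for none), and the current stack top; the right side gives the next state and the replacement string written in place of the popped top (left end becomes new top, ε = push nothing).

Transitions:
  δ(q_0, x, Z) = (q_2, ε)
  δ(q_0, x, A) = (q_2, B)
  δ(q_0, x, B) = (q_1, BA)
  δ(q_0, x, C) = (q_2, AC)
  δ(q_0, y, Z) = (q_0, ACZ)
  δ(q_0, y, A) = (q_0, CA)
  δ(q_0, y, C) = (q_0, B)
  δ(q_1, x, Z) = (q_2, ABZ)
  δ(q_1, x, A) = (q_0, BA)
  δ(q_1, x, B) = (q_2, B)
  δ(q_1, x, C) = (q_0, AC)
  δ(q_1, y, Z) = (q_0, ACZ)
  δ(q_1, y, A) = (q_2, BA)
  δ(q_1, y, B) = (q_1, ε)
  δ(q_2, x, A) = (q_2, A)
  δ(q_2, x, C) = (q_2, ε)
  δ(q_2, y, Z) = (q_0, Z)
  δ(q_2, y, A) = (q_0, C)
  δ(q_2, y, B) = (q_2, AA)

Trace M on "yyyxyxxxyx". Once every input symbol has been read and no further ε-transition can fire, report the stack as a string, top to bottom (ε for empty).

(q_0, yyyxyxxxyx, Z)
  read y, top Z: go to q_0, push ACZ → (q_0, yyxyxxxyx, ACZ)
  read y, top A: go to q_0, push CA → (q_0, yxyxxxyx, CACZ)
  read y, top C: go to q_0, push B → (q_0, xyxxxyx, BACZ)
  read x, top B: go to q_1, push BA → (q_1, yxxxyx, BAACZ)
  read y, top B: go to q_1, push ε → (q_1, xxxyx, AACZ)
  read x, top A: go to q_0, push BA → (q_0, xxyx, BAACZ)
  read x, top B: go to q_1, push BA → (q_1, xyx, BAAACZ)
  read x, top B: go to q_2, push B → (q_2, yx, BAAACZ)
  read y, top B: go to q_2, push AA → (q_2, x, AAAAACZ)
  read x, top A: go to q_2, push A → (q_2, ε, AAAAACZ)
All input consumed in state q_2 with stack AAAAACZ.

AAAAACZ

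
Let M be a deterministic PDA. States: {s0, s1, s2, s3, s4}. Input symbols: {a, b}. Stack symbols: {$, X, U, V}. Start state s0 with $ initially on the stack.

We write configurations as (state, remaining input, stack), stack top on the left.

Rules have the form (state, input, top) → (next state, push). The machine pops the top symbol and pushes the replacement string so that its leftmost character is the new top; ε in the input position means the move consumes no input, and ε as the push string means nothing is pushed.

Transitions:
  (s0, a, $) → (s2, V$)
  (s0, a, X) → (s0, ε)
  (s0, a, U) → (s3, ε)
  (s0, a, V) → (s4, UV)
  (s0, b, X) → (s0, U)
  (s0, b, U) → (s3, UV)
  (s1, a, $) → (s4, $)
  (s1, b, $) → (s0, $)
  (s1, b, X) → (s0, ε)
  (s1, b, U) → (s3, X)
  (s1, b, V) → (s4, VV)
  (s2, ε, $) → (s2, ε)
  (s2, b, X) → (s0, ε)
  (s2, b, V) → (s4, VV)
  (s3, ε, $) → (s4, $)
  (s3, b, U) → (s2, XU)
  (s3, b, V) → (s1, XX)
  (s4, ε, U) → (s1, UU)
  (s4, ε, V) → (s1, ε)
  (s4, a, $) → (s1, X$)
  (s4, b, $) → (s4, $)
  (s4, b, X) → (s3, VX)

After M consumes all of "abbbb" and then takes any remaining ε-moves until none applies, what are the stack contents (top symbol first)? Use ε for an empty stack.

V$

(s0, abbbb, $)
  read a, top $: go to s2, push V$ → (s2, bbbb, V$)
  read b, top V: go to s4, push VV → (s4, bbb, VV$)
  ε-move, top V: go to s1, push ε → (s1, bbb, V$)
  read b, top V: go to s4, push VV → (s4, bb, VV$)
  ε-move, top V: go to s1, push ε → (s1, bb, V$)
  read b, top V: go to s4, push VV → (s4, b, VV$)
  ε-move, top V: go to s1, push ε → (s1, b, V$)
  read b, top V: go to s4, push VV → (s4, ε, VV$)
  ε-move, top V: go to s1, push ε → (s1, ε, V$)
All input consumed in state s1 with stack V$.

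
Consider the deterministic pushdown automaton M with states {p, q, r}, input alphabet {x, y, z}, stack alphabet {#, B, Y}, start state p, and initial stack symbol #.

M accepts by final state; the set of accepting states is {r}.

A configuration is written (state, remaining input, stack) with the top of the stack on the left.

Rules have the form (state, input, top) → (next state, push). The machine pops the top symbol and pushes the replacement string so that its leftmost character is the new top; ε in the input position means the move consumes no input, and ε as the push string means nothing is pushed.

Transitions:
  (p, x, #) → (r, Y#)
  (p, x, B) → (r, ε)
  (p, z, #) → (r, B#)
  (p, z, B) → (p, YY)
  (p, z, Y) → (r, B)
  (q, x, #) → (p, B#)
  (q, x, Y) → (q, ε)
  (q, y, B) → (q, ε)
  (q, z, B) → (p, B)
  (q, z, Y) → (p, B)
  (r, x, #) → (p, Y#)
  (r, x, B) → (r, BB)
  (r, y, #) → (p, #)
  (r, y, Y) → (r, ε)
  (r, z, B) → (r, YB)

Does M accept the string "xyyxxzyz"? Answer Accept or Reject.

(p, xyyxxzyz, #)
  read x, top #: go to r, push Y# → (r, yyxxzyz, Y#)
  read y, top Y: go to r, push ε → (r, yxxzyz, #)
  read y, top #: go to p, push # → (p, xxzyz, #)
  read x, top #: go to r, push Y# → (r, xzyz, Y#)
No transition applies at (r, xzyz, Y#); input not fully consumed.

Reject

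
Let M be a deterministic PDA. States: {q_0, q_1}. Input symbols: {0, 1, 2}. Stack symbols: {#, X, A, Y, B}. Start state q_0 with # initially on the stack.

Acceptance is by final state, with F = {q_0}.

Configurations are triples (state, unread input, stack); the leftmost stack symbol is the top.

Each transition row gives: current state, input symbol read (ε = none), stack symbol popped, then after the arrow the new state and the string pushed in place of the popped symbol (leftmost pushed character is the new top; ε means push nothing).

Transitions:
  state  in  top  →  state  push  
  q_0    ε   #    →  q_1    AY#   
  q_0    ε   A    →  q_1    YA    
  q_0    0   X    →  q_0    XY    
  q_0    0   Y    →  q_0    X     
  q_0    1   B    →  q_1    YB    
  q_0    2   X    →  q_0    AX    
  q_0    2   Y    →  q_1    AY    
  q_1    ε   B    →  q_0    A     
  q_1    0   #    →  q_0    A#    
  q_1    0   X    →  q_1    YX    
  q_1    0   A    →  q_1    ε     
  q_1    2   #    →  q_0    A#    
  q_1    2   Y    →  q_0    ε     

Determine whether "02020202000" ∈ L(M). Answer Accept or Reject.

Reject

(q_0, 02020202000, #)
  ε-move, top #: go to q_1, push AY# → (q_1, 02020202000, AY#)
  read 0, top A: go to q_1, push ε → (q_1, 2020202000, Y#)
  read 2, top Y: go to q_0, push ε → (q_0, 020202000, #)
  ε-move, top #: go to q_1, push AY# → (q_1, 020202000, AY#)
  read 0, top A: go to q_1, push ε → (q_1, 20202000, Y#)
  read 2, top Y: go to q_0, push ε → (q_0, 0202000, #)
  ε-move, top #: go to q_1, push AY# → (q_1, 0202000, AY#)
  read 0, top A: go to q_1, push ε → (q_1, 202000, Y#)
  read 2, top Y: go to q_0, push ε → (q_0, 02000, #)
  ε-move, top #: go to q_1, push AY# → (q_1, 02000, AY#)
  read 0, top A: go to q_1, push ε → (q_1, 2000, Y#)
  read 2, top Y: go to q_0, push ε → (q_0, 000, #)
  ε-move, top #: go to q_1, push AY# → (q_1, 000, AY#)
  read 0, top A: go to q_1, push ε → (q_1, 00, Y#)
No transition applies at (q_1, 00, Y#); input not fully consumed.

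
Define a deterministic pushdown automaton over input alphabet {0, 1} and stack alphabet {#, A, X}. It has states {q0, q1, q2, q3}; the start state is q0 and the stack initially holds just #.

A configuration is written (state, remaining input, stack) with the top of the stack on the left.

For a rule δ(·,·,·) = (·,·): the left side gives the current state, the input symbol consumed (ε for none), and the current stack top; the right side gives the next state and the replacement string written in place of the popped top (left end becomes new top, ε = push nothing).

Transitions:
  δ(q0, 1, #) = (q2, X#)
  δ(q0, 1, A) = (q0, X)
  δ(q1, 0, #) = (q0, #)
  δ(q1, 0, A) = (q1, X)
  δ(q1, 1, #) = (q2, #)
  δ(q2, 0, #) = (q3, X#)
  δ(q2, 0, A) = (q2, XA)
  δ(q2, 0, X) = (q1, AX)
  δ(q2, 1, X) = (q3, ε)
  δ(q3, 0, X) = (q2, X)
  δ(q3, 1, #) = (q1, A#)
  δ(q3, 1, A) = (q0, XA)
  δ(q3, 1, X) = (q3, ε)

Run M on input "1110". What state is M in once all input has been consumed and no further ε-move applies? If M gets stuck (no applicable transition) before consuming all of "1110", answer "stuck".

q1

(q0, 1110, #)
  read 1, top #: go to q2, push X# → (q2, 110, X#)
  read 1, top X: go to q3, push ε → (q3, 10, #)
  read 1, top #: go to q1, push A# → (q1, 0, A#)
  read 0, top A: go to q1, push X → (q1, ε, X#)
All input consumed; M is in state q1.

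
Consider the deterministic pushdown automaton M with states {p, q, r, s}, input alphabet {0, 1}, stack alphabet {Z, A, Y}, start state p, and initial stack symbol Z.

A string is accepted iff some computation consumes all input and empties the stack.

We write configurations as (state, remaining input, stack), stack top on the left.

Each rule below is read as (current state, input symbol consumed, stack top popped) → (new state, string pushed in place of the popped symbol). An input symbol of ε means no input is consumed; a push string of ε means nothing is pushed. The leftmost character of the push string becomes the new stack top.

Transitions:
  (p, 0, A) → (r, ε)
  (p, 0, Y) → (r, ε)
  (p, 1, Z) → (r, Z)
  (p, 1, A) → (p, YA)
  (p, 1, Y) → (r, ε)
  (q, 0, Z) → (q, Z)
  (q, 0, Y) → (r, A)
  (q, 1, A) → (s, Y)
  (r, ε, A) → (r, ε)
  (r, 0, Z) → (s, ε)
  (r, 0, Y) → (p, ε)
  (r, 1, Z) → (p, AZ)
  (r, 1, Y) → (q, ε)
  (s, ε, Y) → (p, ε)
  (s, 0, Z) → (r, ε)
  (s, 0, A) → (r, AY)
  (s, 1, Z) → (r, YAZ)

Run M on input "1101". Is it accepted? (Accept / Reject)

Reject

(p, 1101, Z) ⊢ (r, 101, Z) ⊢ (p, 01, AZ) ⊢ (r, 1, Z) ⊢ (p, ε, AZ)
All input consumed; stack is AZ, not empty, and no further ε-move applies.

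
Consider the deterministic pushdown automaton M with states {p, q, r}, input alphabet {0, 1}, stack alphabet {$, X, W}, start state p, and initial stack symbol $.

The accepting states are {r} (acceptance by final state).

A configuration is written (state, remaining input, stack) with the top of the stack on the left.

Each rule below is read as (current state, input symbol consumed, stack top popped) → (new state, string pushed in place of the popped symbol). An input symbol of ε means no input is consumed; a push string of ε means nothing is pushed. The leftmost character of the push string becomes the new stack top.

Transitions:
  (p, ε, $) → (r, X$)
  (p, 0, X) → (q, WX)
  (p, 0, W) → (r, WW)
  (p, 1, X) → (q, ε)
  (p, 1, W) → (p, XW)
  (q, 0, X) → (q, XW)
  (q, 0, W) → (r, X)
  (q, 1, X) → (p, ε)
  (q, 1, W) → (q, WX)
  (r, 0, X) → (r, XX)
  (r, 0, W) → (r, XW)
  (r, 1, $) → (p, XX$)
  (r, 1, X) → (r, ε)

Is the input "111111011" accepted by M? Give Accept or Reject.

Reject

(p, 111111011, $)
  ε-move, top $: go to r, push X$ → (r, 111111011, X$)
  read 1, top X: go to r, push ε → (r, 11111011, $)
  read 1, top $: go to p, push XX$ → (p, 1111011, XX$)
  read 1, top X: go to q, push ε → (q, 111011, X$)
  read 1, top X: go to p, push ε → (p, 11011, $)
  ε-move, top $: go to r, push X$ → (r, 11011, X$)
  read 1, top X: go to r, push ε → (r, 1011, $)
  read 1, top $: go to p, push XX$ → (p, 011, XX$)
  read 0, top X: go to q, push WX → (q, 11, WXX$)
  read 1, top W: go to q, push WX → (q, 1, WXXX$)
  read 1, top W: go to q, push WX → (q, ε, WXXXX$)
All input consumed; state q ∉ F and no further ε-move applies.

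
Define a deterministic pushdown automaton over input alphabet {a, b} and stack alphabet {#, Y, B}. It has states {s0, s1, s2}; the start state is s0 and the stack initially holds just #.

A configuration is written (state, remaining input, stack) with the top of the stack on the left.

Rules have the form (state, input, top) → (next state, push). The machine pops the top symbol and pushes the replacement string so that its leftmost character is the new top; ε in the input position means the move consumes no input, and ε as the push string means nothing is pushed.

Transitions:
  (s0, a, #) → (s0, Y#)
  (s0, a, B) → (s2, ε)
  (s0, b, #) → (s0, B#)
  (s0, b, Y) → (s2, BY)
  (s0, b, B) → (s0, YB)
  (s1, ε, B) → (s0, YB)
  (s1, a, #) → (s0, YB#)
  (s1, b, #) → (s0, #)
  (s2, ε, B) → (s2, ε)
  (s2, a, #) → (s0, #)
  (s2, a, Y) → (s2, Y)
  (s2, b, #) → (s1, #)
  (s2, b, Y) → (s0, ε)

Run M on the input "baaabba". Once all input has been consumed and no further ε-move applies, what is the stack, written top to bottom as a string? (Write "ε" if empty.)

(s0, baaabba, #)
  read b, top #: go to s0, push B# → (s0, aaabba, B#)
  read a, top B: go to s2, push ε → (s2, aabba, #)
  read a, top #: go to s0, push # → (s0, abba, #)
  read a, top #: go to s0, push Y# → (s0, bba, Y#)
  read b, top Y: go to s2, push BY → (s2, ba, BY#)
  ε-move, top B: go to s2, push ε → (s2, ba, Y#)
  read b, top Y: go to s0, push ε → (s0, a, #)
  read a, top #: go to s0, push Y# → (s0, ε, Y#)
All input consumed in state s0 with stack Y#.

Y#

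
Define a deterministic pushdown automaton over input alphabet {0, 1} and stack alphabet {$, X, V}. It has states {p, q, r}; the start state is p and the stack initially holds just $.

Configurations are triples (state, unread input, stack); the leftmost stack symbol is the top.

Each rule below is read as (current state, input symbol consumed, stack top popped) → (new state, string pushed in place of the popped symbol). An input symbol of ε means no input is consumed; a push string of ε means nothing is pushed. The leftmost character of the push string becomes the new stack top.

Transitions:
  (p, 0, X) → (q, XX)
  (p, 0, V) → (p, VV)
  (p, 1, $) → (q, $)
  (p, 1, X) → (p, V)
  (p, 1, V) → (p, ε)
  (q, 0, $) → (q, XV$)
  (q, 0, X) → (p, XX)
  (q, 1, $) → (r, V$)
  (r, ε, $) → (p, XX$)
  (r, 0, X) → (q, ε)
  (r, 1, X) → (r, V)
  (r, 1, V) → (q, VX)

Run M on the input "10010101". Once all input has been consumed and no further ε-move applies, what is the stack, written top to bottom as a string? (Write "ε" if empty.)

VXV$

(p, 10010101, $)
  read 1, top $: go to q, push $ → (q, 0010101, $)
  read 0, top $: go to q, push XV$ → (q, 010101, XV$)
  read 0, top X: go to p, push XX → (p, 10101, XXV$)
  read 1, top X: go to p, push V → (p, 0101, VXV$)
  read 0, top V: go to p, push VV → (p, 101, VVXV$)
  read 1, top V: go to p, push ε → (p, 01, VXV$)
  read 0, top V: go to p, push VV → (p, 1, VVXV$)
  read 1, top V: go to p, push ε → (p, ε, VXV$)
All input consumed in state p with stack VXV$.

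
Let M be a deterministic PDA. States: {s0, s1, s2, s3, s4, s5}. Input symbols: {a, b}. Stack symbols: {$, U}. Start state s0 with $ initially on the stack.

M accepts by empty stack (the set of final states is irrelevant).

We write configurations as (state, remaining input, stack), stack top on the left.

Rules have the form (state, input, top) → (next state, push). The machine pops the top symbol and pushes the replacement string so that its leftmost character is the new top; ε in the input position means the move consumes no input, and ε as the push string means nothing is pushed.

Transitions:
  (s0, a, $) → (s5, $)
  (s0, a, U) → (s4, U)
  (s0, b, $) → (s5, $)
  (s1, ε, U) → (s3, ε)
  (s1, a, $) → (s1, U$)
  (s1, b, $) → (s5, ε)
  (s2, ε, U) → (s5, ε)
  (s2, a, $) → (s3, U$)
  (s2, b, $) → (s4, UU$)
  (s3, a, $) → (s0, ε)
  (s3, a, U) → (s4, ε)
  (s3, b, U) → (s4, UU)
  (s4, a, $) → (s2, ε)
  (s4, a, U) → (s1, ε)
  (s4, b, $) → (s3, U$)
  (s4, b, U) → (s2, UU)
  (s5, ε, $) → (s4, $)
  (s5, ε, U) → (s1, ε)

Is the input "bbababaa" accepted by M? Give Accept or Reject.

(s0, bbababaa, $)
  read b, top $: go to s5, push $ → (s5, bababaa, $)
  ε-move, top $: go to s4, push $ → (s4, bababaa, $)
  read b, top $: go to s3, push U$ → (s3, ababaa, U$)
  read a, top U: go to s4, push ε → (s4, babaa, $)
  read b, top $: go to s3, push U$ → (s3, abaa, U$)
  read a, top U: go to s4, push ε → (s4, baa, $)
  read b, top $: go to s3, push U$ → (s3, aa, U$)
  read a, top U: go to s4, push ε → (s4, a, $)
  read a, top $: go to s2, push ε → (s2, ε, ε)
All input consumed and the stack is empty.

Accept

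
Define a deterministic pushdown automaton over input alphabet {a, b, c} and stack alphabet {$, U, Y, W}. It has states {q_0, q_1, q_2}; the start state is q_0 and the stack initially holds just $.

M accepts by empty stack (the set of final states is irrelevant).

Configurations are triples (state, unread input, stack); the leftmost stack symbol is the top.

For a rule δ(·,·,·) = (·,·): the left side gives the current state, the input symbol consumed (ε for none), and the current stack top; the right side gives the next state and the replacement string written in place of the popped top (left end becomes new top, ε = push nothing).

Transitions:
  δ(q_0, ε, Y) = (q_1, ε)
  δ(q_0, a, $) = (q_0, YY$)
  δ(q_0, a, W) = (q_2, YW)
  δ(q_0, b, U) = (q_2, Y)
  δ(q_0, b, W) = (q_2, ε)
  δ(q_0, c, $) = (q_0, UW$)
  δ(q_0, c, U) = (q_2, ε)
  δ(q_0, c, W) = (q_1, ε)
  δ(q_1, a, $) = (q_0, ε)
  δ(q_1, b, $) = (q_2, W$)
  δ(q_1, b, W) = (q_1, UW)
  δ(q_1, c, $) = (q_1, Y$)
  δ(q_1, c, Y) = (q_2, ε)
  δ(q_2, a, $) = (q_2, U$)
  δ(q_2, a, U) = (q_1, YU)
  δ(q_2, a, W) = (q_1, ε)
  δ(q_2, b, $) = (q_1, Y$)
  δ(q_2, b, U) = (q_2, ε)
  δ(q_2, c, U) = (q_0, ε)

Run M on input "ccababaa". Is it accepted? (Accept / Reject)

Accept

(q_0, ccababaa, $) ⊢ (q_0, cababaa, UW$) ⊢ (q_2, ababaa, W$) ⊢ (q_1, babaa, $) ⊢ (q_2, abaa, W$) ⊢ (q_1, baa, $) ⊢ (q_2, aa, W$) ⊢ (q_1, a, $) ⊢ (q_0, ε, ε)
All input consumed and the stack is empty.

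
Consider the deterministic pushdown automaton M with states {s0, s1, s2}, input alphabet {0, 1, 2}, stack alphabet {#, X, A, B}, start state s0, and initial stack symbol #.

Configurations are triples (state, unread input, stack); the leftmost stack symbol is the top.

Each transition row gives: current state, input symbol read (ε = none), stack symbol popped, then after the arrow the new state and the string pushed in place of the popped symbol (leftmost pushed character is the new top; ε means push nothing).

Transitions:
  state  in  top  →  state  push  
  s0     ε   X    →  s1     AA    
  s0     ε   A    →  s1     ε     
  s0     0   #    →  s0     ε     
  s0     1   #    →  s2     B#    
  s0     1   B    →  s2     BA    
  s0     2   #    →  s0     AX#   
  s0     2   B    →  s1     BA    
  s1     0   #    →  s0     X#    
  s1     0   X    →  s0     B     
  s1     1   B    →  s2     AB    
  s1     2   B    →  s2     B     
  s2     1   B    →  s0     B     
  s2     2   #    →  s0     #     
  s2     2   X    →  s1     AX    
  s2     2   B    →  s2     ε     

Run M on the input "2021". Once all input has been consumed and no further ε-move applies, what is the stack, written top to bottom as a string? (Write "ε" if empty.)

(s0, 2021, #)
  read 2, top #: go to s0, push AX# → (s0, 021, AX#)
  ε-move, top A: go to s1, push ε → (s1, 021, X#)
  read 0, top X: go to s0, push B → (s0, 21, B#)
  read 2, top B: go to s1, push BA → (s1, 1, BA#)
  read 1, top B: go to s2, push AB → (s2, ε, ABA#)
All input consumed in state s2 with stack ABA#.

ABA#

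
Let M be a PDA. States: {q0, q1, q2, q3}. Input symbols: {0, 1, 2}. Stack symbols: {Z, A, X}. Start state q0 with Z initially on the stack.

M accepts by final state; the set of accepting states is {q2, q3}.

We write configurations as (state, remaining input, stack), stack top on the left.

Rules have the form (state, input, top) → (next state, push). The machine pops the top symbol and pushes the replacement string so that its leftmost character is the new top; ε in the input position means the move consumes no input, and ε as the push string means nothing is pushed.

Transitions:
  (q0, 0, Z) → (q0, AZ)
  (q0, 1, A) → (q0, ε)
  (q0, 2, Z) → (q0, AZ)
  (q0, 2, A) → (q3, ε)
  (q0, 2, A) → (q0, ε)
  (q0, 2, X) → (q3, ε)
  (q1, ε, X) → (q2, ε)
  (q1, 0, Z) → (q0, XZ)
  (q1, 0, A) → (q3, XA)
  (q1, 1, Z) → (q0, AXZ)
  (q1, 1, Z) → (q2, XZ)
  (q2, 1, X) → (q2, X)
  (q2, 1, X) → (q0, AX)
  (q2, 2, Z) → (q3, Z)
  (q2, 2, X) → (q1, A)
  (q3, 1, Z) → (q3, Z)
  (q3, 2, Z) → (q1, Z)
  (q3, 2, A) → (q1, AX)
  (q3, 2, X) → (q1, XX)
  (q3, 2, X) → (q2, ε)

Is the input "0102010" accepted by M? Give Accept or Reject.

No computation consumes all input and reaches a final state.

Reject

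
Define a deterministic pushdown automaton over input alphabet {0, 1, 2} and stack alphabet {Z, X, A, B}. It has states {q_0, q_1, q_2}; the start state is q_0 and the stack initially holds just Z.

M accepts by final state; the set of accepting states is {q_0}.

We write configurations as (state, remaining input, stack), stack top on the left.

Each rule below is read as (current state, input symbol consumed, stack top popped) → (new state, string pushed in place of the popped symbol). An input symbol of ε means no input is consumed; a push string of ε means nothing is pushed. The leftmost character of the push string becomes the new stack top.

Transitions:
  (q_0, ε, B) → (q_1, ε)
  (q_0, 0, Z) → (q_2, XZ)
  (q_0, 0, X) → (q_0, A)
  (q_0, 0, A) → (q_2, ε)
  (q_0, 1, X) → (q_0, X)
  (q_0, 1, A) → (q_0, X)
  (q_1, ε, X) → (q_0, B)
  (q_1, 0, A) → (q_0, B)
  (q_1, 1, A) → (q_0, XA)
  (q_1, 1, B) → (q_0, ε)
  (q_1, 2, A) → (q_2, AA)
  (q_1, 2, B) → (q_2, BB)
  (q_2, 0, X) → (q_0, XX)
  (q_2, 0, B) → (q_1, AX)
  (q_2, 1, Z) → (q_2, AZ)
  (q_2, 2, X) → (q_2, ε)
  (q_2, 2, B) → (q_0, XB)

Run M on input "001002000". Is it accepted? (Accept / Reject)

(q_0, 001002000, Z)
  read 0, top Z: go to q_2, push XZ → (q_2, 01002000, XZ)
  read 0, top X: go to q_0, push XX → (q_0, 1002000, XXZ)
  read 1, top X: go to q_0, push X → (q_0, 002000, XXZ)
  read 0, top X: go to q_0, push A → (q_0, 02000, AXZ)
  read 0, top A: go to q_2, push ε → (q_2, 2000, XZ)
  read 2, top X: go to q_2, push ε → (q_2, 000, Z)
No transition applies at (q_2, 000, Z); input not fully consumed.

Reject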